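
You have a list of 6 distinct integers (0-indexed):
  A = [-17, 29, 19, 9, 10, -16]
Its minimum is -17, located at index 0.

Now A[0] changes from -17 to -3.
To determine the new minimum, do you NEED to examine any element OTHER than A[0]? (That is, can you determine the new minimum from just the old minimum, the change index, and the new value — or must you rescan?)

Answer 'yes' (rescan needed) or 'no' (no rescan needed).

Old min = -17 at index 0
Change at index 0: -17 -> -3
Index 0 WAS the min and new value -3 > old min -17. Must rescan other elements to find the new min.
Needs rescan: yes

Answer: yes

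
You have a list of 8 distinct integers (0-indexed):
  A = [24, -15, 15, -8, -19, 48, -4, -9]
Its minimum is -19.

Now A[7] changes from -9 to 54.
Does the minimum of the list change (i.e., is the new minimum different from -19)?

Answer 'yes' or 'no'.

Answer: no

Derivation:
Old min = -19
Change: A[7] -9 -> 54
Changed element was NOT the min; min changes only if 54 < -19.
New min = -19; changed? no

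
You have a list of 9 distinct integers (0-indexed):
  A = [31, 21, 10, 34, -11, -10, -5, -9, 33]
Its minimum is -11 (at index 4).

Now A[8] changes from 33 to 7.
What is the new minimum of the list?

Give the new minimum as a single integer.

Old min = -11 (at index 4)
Change: A[8] 33 -> 7
Changed element was NOT the old min.
  New min = min(old_min, new_val) = min(-11, 7) = -11

Answer: -11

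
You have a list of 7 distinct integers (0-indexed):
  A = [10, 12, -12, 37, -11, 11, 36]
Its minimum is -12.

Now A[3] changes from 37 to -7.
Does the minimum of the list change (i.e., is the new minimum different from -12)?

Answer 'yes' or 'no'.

Answer: no

Derivation:
Old min = -12
Change: A[3] 37 -> -7
Changed element was NOT the min; min changes only if -7 < -12.
New min = -12; changed? no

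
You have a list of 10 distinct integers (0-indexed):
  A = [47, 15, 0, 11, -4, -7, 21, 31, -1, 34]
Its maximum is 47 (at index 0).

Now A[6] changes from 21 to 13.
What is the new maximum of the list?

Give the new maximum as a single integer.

Old max = 47 (at index 0)
Change: A[6] 21 -> 13
Changed element was NOT the old max.
  New max = max(old_max, new_val) = max(47, 13) = 47

Answer: 47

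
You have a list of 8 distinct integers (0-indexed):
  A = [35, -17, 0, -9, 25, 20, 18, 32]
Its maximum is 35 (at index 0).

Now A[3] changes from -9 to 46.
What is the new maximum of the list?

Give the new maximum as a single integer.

Answer: 46

Derivation:
Old max = 35 (at index 0)
Change: A[3] -9 -> 46
Changed element was NOT the old max.
  New max = max(old_max, new_val) = max(35, 46) = 46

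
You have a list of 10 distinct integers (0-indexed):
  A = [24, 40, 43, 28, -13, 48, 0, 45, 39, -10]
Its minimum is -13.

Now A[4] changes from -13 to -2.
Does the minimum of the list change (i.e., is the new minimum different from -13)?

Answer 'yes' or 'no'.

Answer: yes

Derivation:
Old min = -13
Change: A[4] -13 -> -2
Changed element was the min; new min must be rechecked.
New min = -10; changed? yes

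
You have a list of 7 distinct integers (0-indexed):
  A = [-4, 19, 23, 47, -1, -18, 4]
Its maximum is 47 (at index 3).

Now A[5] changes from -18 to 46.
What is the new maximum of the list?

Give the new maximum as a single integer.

Answer: 47

Derivation:
Old max = 47 (at index 3)
Change: A[5] -18 -> 46
Changed element was NOT the old max.
  New max = max(old_max, new_val) = max(47, 46) = 47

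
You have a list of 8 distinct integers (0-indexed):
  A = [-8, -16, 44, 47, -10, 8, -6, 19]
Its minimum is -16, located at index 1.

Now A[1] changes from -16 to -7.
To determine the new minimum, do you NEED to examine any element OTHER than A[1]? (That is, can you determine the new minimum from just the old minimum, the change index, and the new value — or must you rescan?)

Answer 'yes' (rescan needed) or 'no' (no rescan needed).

Old min = -16 at index 1
Change at index 1: -16 -> -7
Index 1 WAS the min and new value -7 > old min -16. Must rescan other elements to find the new min.
Needs rescan: yes

Answer: yes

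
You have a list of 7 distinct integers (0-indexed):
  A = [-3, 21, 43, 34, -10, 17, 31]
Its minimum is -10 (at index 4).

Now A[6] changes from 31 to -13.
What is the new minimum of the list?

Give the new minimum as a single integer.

Old min = -10 (at index 4)
Change: A[6] 31 -> -13
Changed element was NOT the old min.
  New min = min(old_min, new_val) = min(-10, -13) = -13

Answer: -13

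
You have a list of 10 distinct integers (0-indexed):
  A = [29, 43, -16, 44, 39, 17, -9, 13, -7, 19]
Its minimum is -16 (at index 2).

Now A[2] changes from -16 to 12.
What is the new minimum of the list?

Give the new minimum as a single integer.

Old min = -16 (at index 2)
Change: A[2] -16 -> 12
Changed element WAS the min. Need to check: is 12 still <= all others?
  Min of remaining elements: -9
  New min = min(12, -9) = -9

Answer: -9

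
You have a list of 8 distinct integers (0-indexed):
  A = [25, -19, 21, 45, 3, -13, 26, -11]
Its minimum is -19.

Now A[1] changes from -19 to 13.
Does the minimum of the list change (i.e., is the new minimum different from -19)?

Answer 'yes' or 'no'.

Old min = -19
Change: A[1] -19 -> 13
Changed element was the min; new min must be rechecked.
New min = -13; changed? yes

Answer: yes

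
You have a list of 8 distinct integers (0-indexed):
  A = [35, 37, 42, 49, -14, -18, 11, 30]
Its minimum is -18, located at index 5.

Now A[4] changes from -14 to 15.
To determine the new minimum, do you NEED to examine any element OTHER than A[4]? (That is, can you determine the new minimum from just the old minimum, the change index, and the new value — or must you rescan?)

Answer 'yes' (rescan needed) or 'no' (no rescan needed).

Old min = -18 at index 5
Change at index 4: -14 -> 15
Index 4 was NOT the min. New min = min(-18, 15). No rescan of other elements needed.
Needs rescan: no

Answer: no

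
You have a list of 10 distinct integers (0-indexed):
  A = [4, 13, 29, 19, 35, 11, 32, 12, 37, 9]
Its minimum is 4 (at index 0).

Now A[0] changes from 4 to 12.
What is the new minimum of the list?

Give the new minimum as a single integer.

Old min = 4 (at index 0)
Change: A[0] 4 -> 12
Changed element WAS the min. Need to check: is 12 still <= all others?
  Min of remaining elements: 9
  New min = min(12, 9) = 9

Answer: 9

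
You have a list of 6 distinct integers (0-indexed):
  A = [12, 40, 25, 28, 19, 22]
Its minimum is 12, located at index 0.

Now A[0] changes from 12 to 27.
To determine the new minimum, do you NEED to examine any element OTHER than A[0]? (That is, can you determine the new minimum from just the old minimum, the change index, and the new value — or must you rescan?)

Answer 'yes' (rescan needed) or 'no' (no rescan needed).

Answer: yes

Derivation:
Old min = 12 at index 0
Change at index 0: 12 -> 27
Index 0 WAS the min and new value 27 > old min 12. Must rescan other elements to find the new min.
Needs rescan: yes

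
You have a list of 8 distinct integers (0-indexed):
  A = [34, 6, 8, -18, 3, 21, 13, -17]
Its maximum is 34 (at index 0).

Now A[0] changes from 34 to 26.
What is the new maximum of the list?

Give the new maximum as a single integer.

Answer: 26

Derivation:
Old max = 34 (at index 0)
Change: A[0] 34 -> 26
Changed element WAS the max -> may need rescan.
  Max of remaining elements: 21
  New max = max(26, 21) = 26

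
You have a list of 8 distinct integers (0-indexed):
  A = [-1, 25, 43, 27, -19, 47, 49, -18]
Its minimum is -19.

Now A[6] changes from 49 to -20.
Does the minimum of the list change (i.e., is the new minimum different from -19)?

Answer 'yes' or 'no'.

Old min = -19
Change: A[6] 49 -> -20
Changed element was NOT the min; min changes only if -20 < -19.
New min = -20; changed? yes

Answer: yes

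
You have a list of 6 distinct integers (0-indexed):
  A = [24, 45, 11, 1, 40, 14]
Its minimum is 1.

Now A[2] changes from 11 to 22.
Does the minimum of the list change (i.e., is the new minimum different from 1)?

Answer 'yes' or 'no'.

Old min = 1
Change: A[2] 11 -> 22
Changed element was NOT the min; min changes only if 22 < 1.
New min = 1; changed? no

Answer: no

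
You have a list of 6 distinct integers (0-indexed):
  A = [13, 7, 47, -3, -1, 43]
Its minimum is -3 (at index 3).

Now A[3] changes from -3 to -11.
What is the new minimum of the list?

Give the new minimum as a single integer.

Old min = -3 (at index 3)
Change: A[3] -3 -> -11
Changed element WAS the min. Need to check: is -11 still <= all others?
  Min of remaining elements: -1
  New min = min(-11, -1) = -11

Answer: -11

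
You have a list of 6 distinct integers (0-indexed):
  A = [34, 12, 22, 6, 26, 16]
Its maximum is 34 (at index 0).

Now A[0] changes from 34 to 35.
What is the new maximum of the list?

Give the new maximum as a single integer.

Old max = 34 (at index 0)
Change: A[0] 34 -> 35
Changed element WAS the max -> may need rescan.
  Max of remaining elements: 26
  New max = max(35, 26) = 35

Answer: 35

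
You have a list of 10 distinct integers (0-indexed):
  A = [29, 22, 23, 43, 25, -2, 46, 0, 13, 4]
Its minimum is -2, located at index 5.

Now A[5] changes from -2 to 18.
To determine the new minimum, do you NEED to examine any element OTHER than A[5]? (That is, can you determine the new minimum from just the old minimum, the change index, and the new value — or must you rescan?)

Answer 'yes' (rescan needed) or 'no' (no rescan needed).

Answer: yes

Derivation:
Old min = -2 at index 5
Change at index 5: -2 -> 18
Index 5 WAS the min and new value 18 > old min -2. Must rescan other elements to find the new min.
Needs rescan: yes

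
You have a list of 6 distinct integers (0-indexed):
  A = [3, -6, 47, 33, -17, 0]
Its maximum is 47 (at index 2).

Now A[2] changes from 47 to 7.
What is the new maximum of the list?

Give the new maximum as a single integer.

Old max = 47 (at index 2)
Change: A[2] 47 -> 7
Changed element WAS the max -> may need rescan.
  Max of remaining elements: 33
  New max = max(7, 33) = 33

Answer: 33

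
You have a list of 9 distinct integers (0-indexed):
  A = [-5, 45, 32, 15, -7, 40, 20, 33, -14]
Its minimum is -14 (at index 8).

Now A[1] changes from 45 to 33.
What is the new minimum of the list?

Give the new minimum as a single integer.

Answer: -14

Derivation:
Old min = -14 (at index 8)
Change: A[1] 45 -> 33
Changed element was NOT the old min.
  New min = min(old_min, new_val) = min(-14, 33) = -14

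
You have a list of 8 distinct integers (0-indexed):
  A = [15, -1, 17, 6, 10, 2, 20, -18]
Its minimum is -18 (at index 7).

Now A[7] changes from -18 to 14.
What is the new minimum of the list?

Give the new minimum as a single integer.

Answer: -1

Derivation:
Old min = -18 (at index 7)
Change: A[7] -18 -> 14
Changed element WAS the min. Need to check: is 14 still <= all others?
  Min of remaining elements: -1
  New min = min(14, -1) = -1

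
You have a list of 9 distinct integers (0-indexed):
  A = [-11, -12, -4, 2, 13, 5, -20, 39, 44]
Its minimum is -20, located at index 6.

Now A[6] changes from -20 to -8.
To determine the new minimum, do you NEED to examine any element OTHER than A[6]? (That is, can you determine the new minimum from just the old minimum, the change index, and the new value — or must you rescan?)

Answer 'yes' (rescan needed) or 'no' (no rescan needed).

Answer: yes

Derivation:
Old min = -20 at index 6
Change at index 6: -20 -> -8
Index 6 WAS the min and new value -8 > old min -20. Must rescan other elements to find the new min.
Needs rescan: yes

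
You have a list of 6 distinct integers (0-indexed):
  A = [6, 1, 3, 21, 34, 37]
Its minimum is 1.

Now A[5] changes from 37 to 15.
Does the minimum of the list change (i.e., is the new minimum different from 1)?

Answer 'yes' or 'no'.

Answer: no

Derivation:
Old min = 1
Change: A[5] 37 -> 15
Changed element was NOT the min; min changes only if 15 < 1.
New min = 1; changed? no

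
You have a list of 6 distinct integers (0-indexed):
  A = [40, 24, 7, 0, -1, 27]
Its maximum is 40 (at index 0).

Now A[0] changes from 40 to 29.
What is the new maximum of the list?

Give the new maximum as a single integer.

Answer: 29

Derivation:
Old max = 40 (at index 0)
Change: A[0] 40 -> 29
Changed element WAS the max -> may need rescan.
  Max of remaining elements: 27
  New max = max(29, 27) = 29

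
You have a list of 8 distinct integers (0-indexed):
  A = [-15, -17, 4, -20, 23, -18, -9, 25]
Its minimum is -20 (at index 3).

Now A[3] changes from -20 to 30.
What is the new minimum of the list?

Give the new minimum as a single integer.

Answer: -18

Derivation:
Old min = -20 (at index 3)
Change: A[3] -20 -> 30
Changed element WAS the min. Need to check: is 30 still <= all others?
  Min of remaining elements: -18
  New min = min(30, -18) = -18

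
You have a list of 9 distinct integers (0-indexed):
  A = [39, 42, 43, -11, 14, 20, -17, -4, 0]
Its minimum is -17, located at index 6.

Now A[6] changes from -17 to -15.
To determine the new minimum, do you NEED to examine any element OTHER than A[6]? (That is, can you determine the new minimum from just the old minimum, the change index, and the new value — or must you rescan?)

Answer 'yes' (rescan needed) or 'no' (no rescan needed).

Answer: yes

Derivation:
Old min = -17 at index 6
Change at index 6: -17 -> -15
Index 6 WAS the min and new value -15 > old min -17. Must rescan other elements to find the new min.
Needs rescan: yes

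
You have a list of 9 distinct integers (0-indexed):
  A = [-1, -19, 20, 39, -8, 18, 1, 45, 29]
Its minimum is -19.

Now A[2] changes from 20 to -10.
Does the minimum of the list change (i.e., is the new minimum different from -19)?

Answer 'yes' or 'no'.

Answer: no

Derivation:
Old min = -19
Change: A[2] 20 -> -10
Changed element was NOT the min; min changes only if -10 < -19.
New min = -19; changed? no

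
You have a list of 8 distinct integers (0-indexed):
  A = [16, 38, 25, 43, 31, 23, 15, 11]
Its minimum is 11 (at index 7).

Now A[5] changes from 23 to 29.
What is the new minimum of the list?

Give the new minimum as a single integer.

Answer: 11

Derivation:
Old min = 11 (at index 7)
Change: A[5] 23 -> 29
Changed element was NOT the old min.
  New min = min(old_min, new_val) = min(11, 29) = 11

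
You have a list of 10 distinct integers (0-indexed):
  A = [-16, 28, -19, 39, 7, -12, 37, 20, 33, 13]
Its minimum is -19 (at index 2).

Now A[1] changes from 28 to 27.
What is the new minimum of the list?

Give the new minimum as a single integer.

Answer: -19

Derivation:
Old min = -19 (at index 2)
Change: A[1] 28 -> 27
Changed element was NOT the old min.
  New min = min(old_min, new_val) = min(-19, 27) = -19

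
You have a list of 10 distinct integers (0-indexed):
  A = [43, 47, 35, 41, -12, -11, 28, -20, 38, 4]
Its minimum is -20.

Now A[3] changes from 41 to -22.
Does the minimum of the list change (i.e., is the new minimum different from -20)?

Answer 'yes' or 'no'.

Answer: yes

Derivation:
Old min = -20
Change: A[3] 41 -> -22
Changed element was NOT the min; min changes only if -22 < -20.
New min = -22; changed? yes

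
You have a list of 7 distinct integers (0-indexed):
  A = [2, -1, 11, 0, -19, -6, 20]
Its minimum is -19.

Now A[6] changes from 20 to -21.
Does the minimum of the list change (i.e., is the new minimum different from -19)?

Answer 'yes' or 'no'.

Answer: yes

Derivation:
Old min = -19
Change: A[6] 20 -> -21
Changed element was NOT the min; min changes only if -21 < -19.
New min = -21; changed? yes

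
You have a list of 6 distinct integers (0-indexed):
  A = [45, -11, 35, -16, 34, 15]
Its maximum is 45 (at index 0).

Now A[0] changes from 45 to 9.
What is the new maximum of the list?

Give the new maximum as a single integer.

Answer: 35

Derivation:
Old max = 45 (at index 0)
Change: A[0] 45 -> 9
Changed element WAS the max -> may need rescan.
  Max of remaining elements: 35
  New max = max(9, 35) = 35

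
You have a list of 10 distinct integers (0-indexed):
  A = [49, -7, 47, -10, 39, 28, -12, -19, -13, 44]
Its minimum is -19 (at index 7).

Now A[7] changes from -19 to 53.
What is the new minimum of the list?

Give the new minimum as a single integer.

Answer: -13

Derivation:
Old min = -19 (at index 7)
Change: A[7] -19 -> 53
Changed element WAS the min. Need to check: is 53 still <= all others?
  Min of remaining elements: -13
  New min = min(53, -13) = -13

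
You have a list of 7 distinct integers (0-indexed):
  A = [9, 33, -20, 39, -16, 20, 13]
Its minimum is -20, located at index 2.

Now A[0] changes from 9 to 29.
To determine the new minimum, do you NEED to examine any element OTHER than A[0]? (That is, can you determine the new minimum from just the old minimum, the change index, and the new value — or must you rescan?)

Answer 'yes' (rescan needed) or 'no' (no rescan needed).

Answer: no

Derivation:
Old min = -20 at index 2
Change at index 0: 9 -> 29
Index 0 was NOT the min. New min = min(-20, 29). No rescan of other elements needed.
Needs rescan: no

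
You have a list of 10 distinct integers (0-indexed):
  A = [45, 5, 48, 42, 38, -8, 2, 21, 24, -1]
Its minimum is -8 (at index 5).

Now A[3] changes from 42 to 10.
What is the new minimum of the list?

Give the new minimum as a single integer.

Old min = -8 (at index 5)
Change: A[3] 42 -> 10
Changed element was NOT the old min.
  New min = min(old_min, new_val) = min(-8, 10) = -8

Answer: -8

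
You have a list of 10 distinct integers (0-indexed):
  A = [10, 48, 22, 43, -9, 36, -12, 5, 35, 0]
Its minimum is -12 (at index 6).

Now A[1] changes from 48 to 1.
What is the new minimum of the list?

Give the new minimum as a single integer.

Answer: -12

Derivation:
Old min = -12 (at index 6)
Change: A[1] 48 -> 1
Changed element was NOT the old min.
  New min = min(old_min, new_val) = min(-12, 1) = -12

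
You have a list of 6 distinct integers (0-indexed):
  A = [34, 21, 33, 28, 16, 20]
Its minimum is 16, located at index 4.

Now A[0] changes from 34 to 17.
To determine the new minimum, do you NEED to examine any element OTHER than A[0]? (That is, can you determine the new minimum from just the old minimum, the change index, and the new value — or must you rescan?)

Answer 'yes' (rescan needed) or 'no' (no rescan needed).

Old min = 16 at index 4
Change at index 0: 34 -> 17
Index 0 was NOT the min. New min = min(16, 17). No rescan of other elements needed.
Needs rescan: no

Answer: no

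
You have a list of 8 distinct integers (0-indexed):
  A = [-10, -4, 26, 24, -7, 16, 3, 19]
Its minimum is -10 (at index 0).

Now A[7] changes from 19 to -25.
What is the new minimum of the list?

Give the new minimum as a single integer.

Old min = -10 (at index 0)
Change: A[7] 19 -> -25
Changed element was NOT the old min.
  New min = min(old_min, new_val) = min(-10, -25) = -25

Answer: -25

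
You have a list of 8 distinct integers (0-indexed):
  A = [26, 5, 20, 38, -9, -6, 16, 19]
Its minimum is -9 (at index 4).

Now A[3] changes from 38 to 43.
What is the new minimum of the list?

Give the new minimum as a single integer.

Answer: -9

Derivation:
Old min = -9 (at index 4)
Change: A[3] 38 -> 43
Changed element was NOT the old min.
  New min = min(old_min, new_val) = min(-9, 43) = -9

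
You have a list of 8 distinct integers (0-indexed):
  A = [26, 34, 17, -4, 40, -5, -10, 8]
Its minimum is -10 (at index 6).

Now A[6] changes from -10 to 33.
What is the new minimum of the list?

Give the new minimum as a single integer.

Old min = -10 (at index 6)
Change: A[6] -10 -> 33
Changed element WAS the min. Need to check: is 33 still <= all others?
  Min of remaining elements: -5
  New min = min(33, -5) = -5

Answer: -5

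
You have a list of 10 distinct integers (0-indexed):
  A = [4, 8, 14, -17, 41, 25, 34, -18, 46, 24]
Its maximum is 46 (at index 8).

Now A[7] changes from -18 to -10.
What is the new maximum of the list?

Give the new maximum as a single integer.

Old max = 46 (at index 8)
Change: A[7] -18 -> -10
Changed element was NOT the old max.
  New max = max(old_max, new_val) = max(46, -10) = 46

Answer: 46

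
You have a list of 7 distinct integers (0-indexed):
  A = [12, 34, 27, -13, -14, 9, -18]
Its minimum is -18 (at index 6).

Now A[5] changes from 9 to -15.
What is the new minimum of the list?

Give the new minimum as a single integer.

Answer: -18

Derivation:
Old min = -18 (at index 6)
Change: A[5] 9 -> -15
Changed element was NOT the old min.
  New min = min(old_min, new_val) = min(-18, -15) = -18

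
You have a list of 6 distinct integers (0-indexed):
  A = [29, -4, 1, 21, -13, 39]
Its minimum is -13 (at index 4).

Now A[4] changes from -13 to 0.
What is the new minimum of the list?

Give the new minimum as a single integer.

Old min = -13 (at index 4)
Change: A[4] -13 -> 0
Changed element WAS the min. Need to check: is 0 still <= all others?
  Min of remaining elements: -4
  New min = min(0, -4) = -4

Answer: -4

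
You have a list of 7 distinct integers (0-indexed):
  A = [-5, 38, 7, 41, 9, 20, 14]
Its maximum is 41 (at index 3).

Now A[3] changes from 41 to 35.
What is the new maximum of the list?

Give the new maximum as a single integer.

Answer: 38

Derivation:
Old max = 41 (at index 3)
Change: A[3] 41 -> 35
Changed element WAS the max -> may need rescan.
  Max of remaining elements: 38
  New max = max(35, 38) = 38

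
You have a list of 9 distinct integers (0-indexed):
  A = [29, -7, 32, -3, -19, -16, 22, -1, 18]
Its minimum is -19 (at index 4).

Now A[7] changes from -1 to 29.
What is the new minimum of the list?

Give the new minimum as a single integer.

Old min = -19 (at index 4)
Change: A[7] -1 -> 29
Changed element was NOT the old min.
  New min = min(old_min, new_val) = min(-19, 29) = -19

Answer: -19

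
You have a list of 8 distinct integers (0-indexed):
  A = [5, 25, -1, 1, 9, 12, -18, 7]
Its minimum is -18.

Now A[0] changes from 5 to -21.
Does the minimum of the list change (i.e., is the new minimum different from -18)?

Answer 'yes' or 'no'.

Old min = -18
Change: A[0] 5 -> -21
Changed element was NOT the min; min changes only if -21 < -18.
New min = -21; changed? yes

Answer: yes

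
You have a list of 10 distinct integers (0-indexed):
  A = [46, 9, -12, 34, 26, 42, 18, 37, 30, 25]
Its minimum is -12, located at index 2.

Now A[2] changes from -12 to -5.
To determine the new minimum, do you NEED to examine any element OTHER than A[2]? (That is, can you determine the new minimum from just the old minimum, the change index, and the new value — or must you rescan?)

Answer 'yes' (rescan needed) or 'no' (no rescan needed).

Answer: yes

Derivation:
Old min = -12 at index 2
Change at index 2: -12 -> -5
Index 2 WAS the min and new value -5 > old min -12. Must rescan other elements to find the new min.
Needs rescan: yes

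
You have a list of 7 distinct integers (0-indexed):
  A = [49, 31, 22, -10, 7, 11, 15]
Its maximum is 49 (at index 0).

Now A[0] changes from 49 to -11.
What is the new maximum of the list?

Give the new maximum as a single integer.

Answer: 31

Derivation:
Old max = 49 (at index 0)
Change: A[0] 49 -> -11
Changed element WAS the max -> may need rescan.
  Max of remaining elements: 31
  New max = max(-11, 31) = 31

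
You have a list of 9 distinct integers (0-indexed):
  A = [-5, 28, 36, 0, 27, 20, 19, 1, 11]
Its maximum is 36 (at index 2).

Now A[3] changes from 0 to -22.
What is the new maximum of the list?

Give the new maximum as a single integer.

Old max = 36 (at index 2)
Change: A[3] 0 -> -22
Changed element was NOT the old max.
  New max = max(old_max, new_val) = max(36, -22) = 36

Answer: 36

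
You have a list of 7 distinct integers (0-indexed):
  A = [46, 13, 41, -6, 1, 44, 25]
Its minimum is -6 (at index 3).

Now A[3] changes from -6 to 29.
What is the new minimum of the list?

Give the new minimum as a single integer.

Answer: 1

Derivation:
Old min = -6 (at index 3)
Change: A[3] -6 -> 29
Changed element WAS the min. Need to check: is 29 still <= all others?
  Min of remaining elements: 1
  New min = min(29, 1) = 1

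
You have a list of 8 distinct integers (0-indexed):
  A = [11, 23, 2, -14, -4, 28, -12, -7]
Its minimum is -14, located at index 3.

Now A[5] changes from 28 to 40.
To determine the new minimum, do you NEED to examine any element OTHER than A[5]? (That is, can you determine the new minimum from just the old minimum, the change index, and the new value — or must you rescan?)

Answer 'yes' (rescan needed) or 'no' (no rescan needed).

Old min = -14 at index 3
Change at index 5: 28 -> 40
Index 5 was NOT the min. New min = min(-14, 40). No rescan of other elements needed.
Needs rescan: no

Answer: no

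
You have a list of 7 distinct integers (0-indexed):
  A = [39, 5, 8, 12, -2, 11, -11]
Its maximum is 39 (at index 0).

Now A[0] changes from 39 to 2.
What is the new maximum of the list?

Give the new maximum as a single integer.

Answer: 12

Derivation:
Old max = 39 (at index 0)
Change: A[0] 39 -> 2
Changed element WAS the max -> may need rescan.
  Max of remaining elements: 12
  New max = max(2, 12) = 12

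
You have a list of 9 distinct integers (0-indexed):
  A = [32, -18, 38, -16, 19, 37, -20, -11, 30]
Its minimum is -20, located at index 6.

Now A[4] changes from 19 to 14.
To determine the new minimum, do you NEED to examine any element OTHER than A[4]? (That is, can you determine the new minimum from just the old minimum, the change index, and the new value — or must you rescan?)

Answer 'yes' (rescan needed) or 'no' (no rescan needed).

Answer: no

Derivation:
Old min = -20 at index 6
Change at index 4: 19 -> 14
Index 4 was NOT the min. New min = min(-20, 14). No rescan of other elements needed.
Needs rescan: no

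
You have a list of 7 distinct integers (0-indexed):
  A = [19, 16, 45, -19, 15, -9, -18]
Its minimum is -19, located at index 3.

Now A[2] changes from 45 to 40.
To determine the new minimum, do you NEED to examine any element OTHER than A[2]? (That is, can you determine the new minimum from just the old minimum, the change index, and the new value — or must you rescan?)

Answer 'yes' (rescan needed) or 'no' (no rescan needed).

Old min = -19 at index 3
Change at index 2: 45 -> 40
Index 2 was NOT the min. New min = min(-19, 40). No rescan of other elements needed.
Needs rescan: no

Answer: no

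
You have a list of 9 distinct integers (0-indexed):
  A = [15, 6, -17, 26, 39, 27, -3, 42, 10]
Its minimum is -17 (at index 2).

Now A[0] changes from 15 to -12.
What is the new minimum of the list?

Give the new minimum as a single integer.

Answer: -17

Derivation:
Old min = -17 (at index 2)
Change: A[0] 15 -> -12
Changed element was NOT the old min.
  New min = min(old_min, new_val) = min(-17, -12) = -17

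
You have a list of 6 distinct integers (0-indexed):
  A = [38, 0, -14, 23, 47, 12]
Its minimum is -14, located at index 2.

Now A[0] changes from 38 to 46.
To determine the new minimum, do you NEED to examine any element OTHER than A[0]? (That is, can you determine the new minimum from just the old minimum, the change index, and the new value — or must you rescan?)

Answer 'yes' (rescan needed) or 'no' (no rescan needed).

Answer: no

Derivation:
Old min = -14 at index 2
Change at index 0: 38 -> 46
Index 0 was NOT the min. New min = min(-14, 46). No rescan of other elements needed.
Needs rescan: no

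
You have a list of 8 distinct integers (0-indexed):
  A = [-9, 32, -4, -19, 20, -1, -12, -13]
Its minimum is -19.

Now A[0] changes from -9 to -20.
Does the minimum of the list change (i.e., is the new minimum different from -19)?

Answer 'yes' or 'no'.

Answer: yes

Derivation:
Old min = -19
Change: A[0] -9 -> -20
Changed element was NOT the min; min changes only if -20 < -19.
New min = -20; changed? yes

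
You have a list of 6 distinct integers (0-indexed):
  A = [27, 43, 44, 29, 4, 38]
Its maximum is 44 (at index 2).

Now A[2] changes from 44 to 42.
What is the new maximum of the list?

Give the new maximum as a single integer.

Old max = 44 (at index 2)
Change: A[2] 44 -> 42
Changed element WAS the max -> may need rescan.
  Max of remaining elements: 43
  New max = max(42, 43) = 43

Answer: 43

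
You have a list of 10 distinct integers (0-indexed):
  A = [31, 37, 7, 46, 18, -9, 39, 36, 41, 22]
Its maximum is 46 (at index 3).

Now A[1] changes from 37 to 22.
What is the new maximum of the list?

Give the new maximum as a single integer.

Old max = 46 (at index 3)
Change: A[1] 37 -> 22
Changed element was NOT the old max.
  New max = max(old_max, new_val) = max(46, 22) = 46

Answer: 46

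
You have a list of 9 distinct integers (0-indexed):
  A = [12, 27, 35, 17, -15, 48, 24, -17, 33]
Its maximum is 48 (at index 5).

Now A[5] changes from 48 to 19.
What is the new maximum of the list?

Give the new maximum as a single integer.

Answer: 35

Derivation:
Old max = 48 (at index 5)
Change: A[5] 48 -> 19
Changed element WAS the max -> may need rescan.
  Max of remaining elements: 35
  New max = max(19, 35) = 35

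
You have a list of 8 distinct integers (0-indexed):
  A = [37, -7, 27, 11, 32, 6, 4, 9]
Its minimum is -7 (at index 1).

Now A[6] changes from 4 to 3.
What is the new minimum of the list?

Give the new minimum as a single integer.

Answer: -7

Derivation:
Old min = -7 (at index 1)
Change: A[6] 4 -> 3
Changed element was NOT the old min.
  New min = min(old_min, new_val) = min(-7, 3) = -7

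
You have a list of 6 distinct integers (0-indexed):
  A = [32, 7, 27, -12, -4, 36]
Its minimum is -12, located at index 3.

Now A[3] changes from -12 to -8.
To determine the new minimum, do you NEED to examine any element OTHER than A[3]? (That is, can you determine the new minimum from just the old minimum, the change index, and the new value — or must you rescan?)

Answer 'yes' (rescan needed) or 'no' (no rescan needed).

Answer: yes

Derivation:
Old min = -12 at index 3
Change at index 3: -12 -> -8
Index 3 WAS the min and new value -8 > old min -12. Must rescan other elements to find the new min.
Needs rescan: yes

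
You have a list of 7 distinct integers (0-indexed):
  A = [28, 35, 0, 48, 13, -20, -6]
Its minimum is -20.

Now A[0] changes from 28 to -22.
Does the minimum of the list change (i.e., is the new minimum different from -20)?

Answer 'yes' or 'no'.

Answer: yes

Derivation:
Old min = -20
Change: A[0] 28 -> -22
Changed element was NOT the min; min changes only if -22 < -20.
New min = -22; changed? yes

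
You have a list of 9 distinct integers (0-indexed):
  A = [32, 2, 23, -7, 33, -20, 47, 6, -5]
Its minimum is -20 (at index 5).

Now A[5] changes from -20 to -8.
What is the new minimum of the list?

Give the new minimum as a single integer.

Old min = -20 (at index 5)
Change: A[5] -20 -> -8
Changed element WAS the min. Need to check: is -8 still <= all others?
  Min of remaining elements: -7
  New min = min(-8, -7) = -8

Answer: -8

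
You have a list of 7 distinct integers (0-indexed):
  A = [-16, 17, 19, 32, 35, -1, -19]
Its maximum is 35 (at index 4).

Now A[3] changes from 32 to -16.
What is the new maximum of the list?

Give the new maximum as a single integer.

Old max = 35 (at index 4)
Change: A[3] 32 -> -16
Changed element was NOT the old max.
  New max = max(old_max, new_val) = max(35, -16) = 35

Answer: 35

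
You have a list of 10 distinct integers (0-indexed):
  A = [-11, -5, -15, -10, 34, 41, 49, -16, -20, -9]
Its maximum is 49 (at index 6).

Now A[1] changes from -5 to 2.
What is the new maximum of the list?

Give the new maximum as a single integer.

Old max = 49 (at index 6)
Change: A[1] -5 -> 2
Changed element was NOT the old max.
  New max = max(old_max, new_val) = max(49, 2) = 49

Answer: 49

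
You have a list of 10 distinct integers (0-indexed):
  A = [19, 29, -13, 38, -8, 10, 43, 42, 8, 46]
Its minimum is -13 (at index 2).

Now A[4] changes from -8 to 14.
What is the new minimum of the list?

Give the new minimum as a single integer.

Old min = -13 (at index 2)
Change: A[4] -8 -> 14
Changed element was NOT the old min.
  New min = min(old_min, new_val) = min(-13, 14) = -13

Answer: -13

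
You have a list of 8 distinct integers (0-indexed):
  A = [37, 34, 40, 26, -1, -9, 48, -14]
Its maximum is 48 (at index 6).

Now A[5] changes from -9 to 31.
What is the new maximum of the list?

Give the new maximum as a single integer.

Answer: 48

Derivation:
Old max = 48 (at index 6)
Change: A[5] -9 -> 31
Changed element was NOT the old max.
  New max = max(old_max, new_val) = max(48, 31) = 48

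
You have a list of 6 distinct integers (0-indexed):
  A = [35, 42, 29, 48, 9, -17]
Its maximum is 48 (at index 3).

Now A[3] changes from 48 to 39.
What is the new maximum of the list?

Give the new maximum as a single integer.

Old max = 48 (at index 3)
Change: A[3] 48 -> 39
Changed element WAS the max -> may need rescan.
  Max of remaining elements: 42
  New max = max(39, 42) = 42

Answer: 42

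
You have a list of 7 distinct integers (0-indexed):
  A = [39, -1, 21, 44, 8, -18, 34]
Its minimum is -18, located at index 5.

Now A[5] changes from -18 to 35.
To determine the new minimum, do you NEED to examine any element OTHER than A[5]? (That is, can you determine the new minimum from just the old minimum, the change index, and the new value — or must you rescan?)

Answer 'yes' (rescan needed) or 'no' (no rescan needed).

Answer: yes

Derivation:
Old min = -18 at index 5
Change at index 5: -18 -> 35
Index 5 WAS the min and new value 35 > old min -18. Must rescan other elements to find the new min.
Needs rescan: yes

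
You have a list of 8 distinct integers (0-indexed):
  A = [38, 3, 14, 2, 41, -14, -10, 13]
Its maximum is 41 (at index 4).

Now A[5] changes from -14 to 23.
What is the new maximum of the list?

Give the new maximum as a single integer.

Answer: 41

Derivation:
Old max = 41 (at index 4)
Change: A[5] -14 -> 23
Changed element was NOT the old max.
  New max = max(old_max, new_val) = max(41, 23) = 41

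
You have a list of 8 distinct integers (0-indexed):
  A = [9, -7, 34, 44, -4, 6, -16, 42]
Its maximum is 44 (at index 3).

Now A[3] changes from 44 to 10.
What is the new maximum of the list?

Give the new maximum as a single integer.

Old max = 44 (at index 3)
Change: A[3] 44 -> 10
Changed element WAS the max -> may need rescan.
  Max of remaining elements: 42
  New max = max(10, 42) = 42

Answer: 42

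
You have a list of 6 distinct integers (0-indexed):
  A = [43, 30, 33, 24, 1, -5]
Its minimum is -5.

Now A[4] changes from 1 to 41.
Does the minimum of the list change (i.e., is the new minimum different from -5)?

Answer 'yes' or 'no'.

Answer: no

Derivation:
Old min = -5
Change: A[4] 1 -> 41
Changed element was NOT the min; min changes only if 41 < -5.
New min = -5; changed? no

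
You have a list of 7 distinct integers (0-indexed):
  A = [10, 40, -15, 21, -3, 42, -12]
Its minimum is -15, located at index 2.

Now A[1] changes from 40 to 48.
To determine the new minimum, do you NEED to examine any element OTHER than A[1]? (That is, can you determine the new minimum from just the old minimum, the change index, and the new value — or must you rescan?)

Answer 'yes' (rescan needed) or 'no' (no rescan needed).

Answer: no

Derivation:
Old min = -15 at index 2
Change at index 1: 40 -> 48
Index 1 was NOT the min. New min = min(-15, 48). No rescan of other elements needed.
Needs rescan: no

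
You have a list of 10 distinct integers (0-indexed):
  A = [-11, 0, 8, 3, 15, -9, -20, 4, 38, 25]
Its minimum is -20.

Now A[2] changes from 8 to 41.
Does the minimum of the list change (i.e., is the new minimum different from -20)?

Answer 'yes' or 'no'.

Answer: no

Derivation:
Old min = -20
Change: A[2] 8 -> 41
Changed element was NOT the min; min changes only if 41 < -20.
New min = -20; changed? no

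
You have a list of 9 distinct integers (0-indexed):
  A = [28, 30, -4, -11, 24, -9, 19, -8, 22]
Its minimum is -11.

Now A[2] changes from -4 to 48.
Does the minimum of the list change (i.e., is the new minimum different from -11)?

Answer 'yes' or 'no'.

Answer: no

Derivation:
Old min = -11
Change: A[2] -4 -> 48
Changed element was NOT the min; min changes only if 48 < -11.
New min = -11; changed? no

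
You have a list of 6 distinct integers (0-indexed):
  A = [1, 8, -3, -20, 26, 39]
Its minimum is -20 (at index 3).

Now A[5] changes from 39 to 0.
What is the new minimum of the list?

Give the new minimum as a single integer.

Old min = -20 (at index 3)
Change: A[5] 39 -> 0
Changed element was NOT the old min.
  New min = min(old_min, new_val) = min(-20, 0) = -20

Answer: -20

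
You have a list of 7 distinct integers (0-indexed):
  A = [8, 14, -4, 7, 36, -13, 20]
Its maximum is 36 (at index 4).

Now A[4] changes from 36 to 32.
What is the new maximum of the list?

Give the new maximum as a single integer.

Old max = 36 (at index 4)
Change: A[4] 36 -> 32
Changed element WAS the max -> may need rescan.
  Max of remaining elements: 20
  New max = max(32, 20) = 32

Answer: 32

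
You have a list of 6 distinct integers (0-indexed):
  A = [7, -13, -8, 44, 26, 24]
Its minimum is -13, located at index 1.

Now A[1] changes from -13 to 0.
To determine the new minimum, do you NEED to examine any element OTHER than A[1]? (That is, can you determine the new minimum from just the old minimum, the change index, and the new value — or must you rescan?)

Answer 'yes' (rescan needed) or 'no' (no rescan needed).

Answer: yes

Derivation:
Old min = -13 at index 1
Change at index 1: -13 -> 0
Index 1 WAS the min and new value 0 > old min -13. Must rescan other elements to find the new min.
Needs rescan: yes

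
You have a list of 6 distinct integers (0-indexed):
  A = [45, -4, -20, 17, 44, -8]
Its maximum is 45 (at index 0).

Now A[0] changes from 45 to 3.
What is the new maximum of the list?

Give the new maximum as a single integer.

Old max = 45 (at index 0)
Change: A[0] 45 -> 3
Changed element WAS the max -> may need rescan.
  Max of remaining elements: 44
  New max = max(3, 44) = 44

Answer: 44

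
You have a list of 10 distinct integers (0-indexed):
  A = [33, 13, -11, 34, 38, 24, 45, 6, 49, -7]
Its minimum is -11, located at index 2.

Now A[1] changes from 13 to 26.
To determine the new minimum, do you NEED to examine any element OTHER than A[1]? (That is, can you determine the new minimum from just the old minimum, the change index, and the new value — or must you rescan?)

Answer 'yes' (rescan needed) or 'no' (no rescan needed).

Answer: no

Derivation:
Old min = -11 at index 2
Change at index 1: 13 -> 26
Index 1 was NOT the min. New min = min(-11, 26). No rescan of other elements needed.
Needs rescan: no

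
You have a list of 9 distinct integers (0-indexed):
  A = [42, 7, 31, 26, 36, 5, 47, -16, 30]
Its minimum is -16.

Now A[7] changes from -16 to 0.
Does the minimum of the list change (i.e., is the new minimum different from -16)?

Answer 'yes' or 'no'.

Old min = -16
Change: A[7] -16 -> 0
Changed element was the min; new min must be rechecked.
New min = 0; changed? yes

Answer: yes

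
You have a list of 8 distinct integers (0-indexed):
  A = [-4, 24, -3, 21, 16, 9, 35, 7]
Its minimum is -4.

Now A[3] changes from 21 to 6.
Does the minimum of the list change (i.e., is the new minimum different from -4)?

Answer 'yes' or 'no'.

Old min = -4
Change: A[3] 21 -> 6
Changed element was NOT the min; min changes only if 6 < -4.
New min = -4; changed? no

Answer: no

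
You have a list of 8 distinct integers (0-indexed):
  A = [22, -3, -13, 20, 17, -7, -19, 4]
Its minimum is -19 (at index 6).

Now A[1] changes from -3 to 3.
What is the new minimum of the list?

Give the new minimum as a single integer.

Answer: -19

Derivation:
Old min = -19 (at index 6)
Change: A[1] -3 -> 3
Changed element was NOT the old min.
  New min = min(old_min, new_val) = min(-19, 3) = -19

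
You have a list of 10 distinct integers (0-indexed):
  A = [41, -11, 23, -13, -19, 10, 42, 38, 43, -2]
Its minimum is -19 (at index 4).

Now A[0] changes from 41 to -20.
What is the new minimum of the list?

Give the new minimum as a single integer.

Old min = -19 (at index 4)
Change: A[0] 41 -> -20
Changed element was NOT the old min.
  New min = min(old_min, new_val) = min(-19, -20) = -20

Answer: -20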